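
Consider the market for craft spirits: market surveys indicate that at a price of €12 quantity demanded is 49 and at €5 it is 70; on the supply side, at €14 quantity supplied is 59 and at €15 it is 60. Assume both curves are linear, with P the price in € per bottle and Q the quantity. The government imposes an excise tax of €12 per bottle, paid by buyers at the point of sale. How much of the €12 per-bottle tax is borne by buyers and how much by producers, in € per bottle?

Buyers bear €3 per bottle; producers bear €9 per bottle.

Demand slope: (70 − 49)/(5 − 12) = -3, so Qd = 85 − 3P.
Supply slope: (60 − 59)/(15 − 14) = 1, so Qs = P + 45.
Without the tax, 85 − 3P = P + 45 gives 4P = 40, so P* = €10 and Q* = 55.
With the tax collected from buyers, demand (in seller-price terms) shifts: Qd = 85 − 3(P + 12).
New equilibrium: buyers pay €13, producers receive €1, Q = 46. (Wedge: Pb − Ps = 12.)
Burden on buyers: €3; on producers: €9. (They sum to €12.)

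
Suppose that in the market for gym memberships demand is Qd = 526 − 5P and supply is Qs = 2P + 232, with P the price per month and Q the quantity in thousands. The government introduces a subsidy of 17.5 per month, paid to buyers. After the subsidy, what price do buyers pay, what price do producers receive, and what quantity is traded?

Without the subsidy, 526 − 5P = 2P + 232 gives 7P = 294, so P* = 42 and Q* = 316.
With a per-unit subsidy paid to buyers, each effectively pays P − 17.5, so demand becomes Qd = 526 − 5(P − 17.5).
New equilibrium: buyers pay 37, producers receive 54.5, Q = 341. (Wedge: Pb − Ps = −17.5.)

Buyers pay 37; producers receive 54.5; quantity = 341.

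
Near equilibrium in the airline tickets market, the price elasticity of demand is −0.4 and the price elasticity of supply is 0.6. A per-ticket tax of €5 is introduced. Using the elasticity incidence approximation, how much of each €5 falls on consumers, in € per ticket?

Consumers bear ≈ €3 per ticket.

Incidence ratio: consumers' share ≈ εs / (εs + |εd|) = 0.6 / (0.6 + 0.4) = 0.6.
So consumers bear ≈ 0.6 × €5 = €3; suppliers bear €2.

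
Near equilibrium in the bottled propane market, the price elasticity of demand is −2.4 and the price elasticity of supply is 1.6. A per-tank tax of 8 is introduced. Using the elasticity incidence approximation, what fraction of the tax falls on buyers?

Incidence ratio: buyers' share ≈ εs / (εs + |εd|) = 1.6 / (1.6 + 2.4) = 0.4.
Supply is the less elastic side, so buyers bear the smaller share.

Buyers' share ≈ 0.4.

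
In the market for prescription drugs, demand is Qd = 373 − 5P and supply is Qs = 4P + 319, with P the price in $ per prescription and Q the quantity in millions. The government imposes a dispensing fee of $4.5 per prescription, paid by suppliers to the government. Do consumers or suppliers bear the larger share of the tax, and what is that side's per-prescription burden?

Before the tax: set 373 − 5P = 4P + 319 → P* = $6, Q* = 343.
With the tax collected from suppliers, supply shifts: Qs = 4(P − 4.5) + 319.
New equilibrium: consumers pay $8, suppliers receive $3.5, Q = 333. (Wedge: Pb − Ps = 4.5.)
Per-prescription burden: consumers $2, suppliers $2.5.
Suppliers take the larger share because supply is less price-elastic here (demand slope 5 vs supply slope 4).
The less price-elastic side of the market bears the larger share of a per-unit tax.

Suppliers bear the larger share: $2.5 per prescription.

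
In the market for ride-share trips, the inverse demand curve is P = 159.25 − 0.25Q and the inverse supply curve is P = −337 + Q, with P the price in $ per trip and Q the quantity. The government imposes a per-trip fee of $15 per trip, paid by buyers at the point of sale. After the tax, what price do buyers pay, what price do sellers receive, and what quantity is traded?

Inverting to Q(P) form: Qd = 637 − 4P; Qs = P + 337.
Without the tax, 637 − 4P = P + 337 gives 5P = 300, so P* = $60 and Q* = 397.
With the tax collected from buyers, demand (in seller-price terms) shifts: Qd = 637 − 4(P + 15).
Solving gives Q = 385 with buyers paying $63 and sellers receiving $48 (the $15 wedge).

Buyers pay $63; sellers receive $48; quantity = 385.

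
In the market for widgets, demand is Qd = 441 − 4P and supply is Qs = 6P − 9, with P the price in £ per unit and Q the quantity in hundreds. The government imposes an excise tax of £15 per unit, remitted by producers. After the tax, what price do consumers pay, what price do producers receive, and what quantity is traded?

Before the tax: set 441 − 4P = 6P − 9 → P* = £45, Q* = 261.
With the tax collected from producers, supply shifts: Qs = 6(P − 15) − 9.
Solving gives Q = 225 with consumers paying £54 and producers receiving £39 (the £15 wedge).

Consumers pay £54; producers receive £39; quantity = 225.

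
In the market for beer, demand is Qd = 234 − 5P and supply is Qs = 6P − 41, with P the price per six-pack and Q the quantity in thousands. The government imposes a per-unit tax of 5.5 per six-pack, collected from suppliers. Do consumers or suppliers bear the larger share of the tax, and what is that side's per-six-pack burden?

Consumers bear the larger share: 3 per six-pack.

Without the tax, 234 − 5P = 6P − 41 gives 11P = 275, so P* = 25 and Q* = 109.
With the tax collected from suppliers, supply shifts: Qs = 6(P − 5.5) − 41.
Solving gives Q = 94 with consumers paying 28 and suppliers receiving 22.5 (the 5.5 wedge).
Per-six-pack burden: consumers 3, suppliers 2.5.
Consumers take the larger share because demand is less price-elastic here (demand slope 5 vs supply slope 6).
The less price-elastic side of the market bears the larger share of a per-unit tax.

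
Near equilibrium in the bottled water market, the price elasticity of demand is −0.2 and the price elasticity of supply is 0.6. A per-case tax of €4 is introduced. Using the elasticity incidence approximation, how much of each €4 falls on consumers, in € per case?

Incidence ratio: consumers' share ≈ εs / (εs + |εd|) = 0.6 / (0.6 + 0.2) = 0.75.
So consumers bear ≈ 0.75 × €4 = €3; sellers bear €1.

Consumers bear ≈ €3 per case.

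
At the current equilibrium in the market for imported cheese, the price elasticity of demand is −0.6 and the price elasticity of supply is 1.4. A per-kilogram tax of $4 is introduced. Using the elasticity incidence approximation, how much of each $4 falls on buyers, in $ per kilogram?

Incidence ratio: buyers' share ≈ εs / (εs + |εd|) = 1.4 / (1.4 + 0.6) = 0.7.
So buyers bear ≈ 0.7 × $4 = $2.8; sellers bear $1.2.

Buyers bear ≈ $2.8 per kilogram.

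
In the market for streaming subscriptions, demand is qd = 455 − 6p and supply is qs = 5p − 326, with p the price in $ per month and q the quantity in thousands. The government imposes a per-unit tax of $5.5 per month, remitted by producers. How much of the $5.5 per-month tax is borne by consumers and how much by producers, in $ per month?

Before the tax: set 455 − 6p = 5p − 326 → p* = $71, q* = 29.
With the tax collected from producers, supply shifts: qs = 5(p − 5.5) − 326.
Solving gives q = 14 with consumers paying $73.5 and producers receiving $68 (the $5.5 wedge).
Burden on consumers: $2.5; on producers: $3. (They sum to $5.5.)
The less price-elastic side of the market bears the larger share of a per-unit tax.

Consumers bear $2.5 per month; producers bear $3 per month.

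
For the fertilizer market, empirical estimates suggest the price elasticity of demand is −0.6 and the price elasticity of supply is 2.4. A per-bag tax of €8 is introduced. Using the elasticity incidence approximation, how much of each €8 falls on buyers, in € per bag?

Incidence ratio: buyers' share ≈ εs / (εs + |εd|) = 2.4 / (2.4 + 0.6) = 0.8.
So buyers bear ≈ 0.8 × €8 = €6.4; sellers bear €1.6.

Buyers bear ≈ €6.4 per bag.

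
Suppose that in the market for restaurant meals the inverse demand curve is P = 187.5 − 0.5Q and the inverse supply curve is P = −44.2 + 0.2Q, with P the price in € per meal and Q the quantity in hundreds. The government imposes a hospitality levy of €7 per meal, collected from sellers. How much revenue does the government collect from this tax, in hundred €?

Tax revenue = €2247 hundred.

Inverting to Q(P) form: Qd = 375 − 2P; Qs = 5P + 221.
Without the tax, 375 − 2P = 5P + 221 gives 7P = 154, so P* = €22 and Q* = 331.
With the tax collected from sellers, supply shifts: Qs = 5(P − 7) + 221.
Solving gives Q = 321 with buyers paying €27 and sellers receiving €20 (the €7 wedge).
Revenue = t · Q = 7 · 321 = €2247.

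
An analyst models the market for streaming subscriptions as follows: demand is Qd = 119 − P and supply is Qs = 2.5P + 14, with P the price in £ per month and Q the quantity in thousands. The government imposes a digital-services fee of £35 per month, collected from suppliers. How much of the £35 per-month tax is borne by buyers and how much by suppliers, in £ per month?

Without the tax, 119 − P = 2.5P + 14 gives 3.5P = 105, so P* = £30 and Q* = 89.
With the tax collected from suppliers, supply shifts: Qs = 2.5(P − 35) + 14.
Solving gives Q = 64 with buyers paying £55 and suppliers receiving £20 (the £35 wedge).
Burden on buyers: £25; on suppliers: £10. (They sum to £35.)
The less price-elastic side of the market bears the larger share of a per-unit tax.

Buyers bear £25 per month; suppliers bear £10 per month.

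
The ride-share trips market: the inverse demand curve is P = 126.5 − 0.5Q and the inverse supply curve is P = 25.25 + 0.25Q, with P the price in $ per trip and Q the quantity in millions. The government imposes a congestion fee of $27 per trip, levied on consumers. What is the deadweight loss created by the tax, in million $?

Deadweight loss = $486 million.

Inverting to Q(P) form: Qd = 253 − 2P; Qs = 4P − 101.
Without the tax, 253 − 2P = 4P − 101 gives 6P = 354, so P* = $59 and Q* = 135.
With the tax collected from consumers, demand (in seller-price terms) shifts: Qd = 253 − 2(P + 27).
New equilibrium: consumers pay $77, suppliers receive $50, Q = 99. (Wedge: Pb − Ps = 27.)
Quantity falls by |ΔQ| = |135 − 99| = 36.
DWL = ½ · t · |ΔQ| = ½ · 27 · 36 = $486.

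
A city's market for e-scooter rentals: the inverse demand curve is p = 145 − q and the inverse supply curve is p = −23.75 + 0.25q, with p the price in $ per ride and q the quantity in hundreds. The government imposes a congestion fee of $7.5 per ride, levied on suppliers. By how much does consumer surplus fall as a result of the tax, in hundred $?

Consumer surplus falls by $792 hundred.

Inverting to q(p) form: qd = 145 − p; qs = 4p + 95.
Without the tax, 145 − p = 4p + 95 gives 5p = 50, so p* = $10 and q* = 135.
With the tax collected from suppliers, supply shifts: qs = 4(p − 7.5) + 95.
Solving gives q = 129 with consumers paying $16 and suppliers receiving $8.5 (the $7.5 wedge).
ΔCS is the trapezoid between Q = 129 and Q = 135 of height $6: ½ · (135 + 129) · 6 = $792.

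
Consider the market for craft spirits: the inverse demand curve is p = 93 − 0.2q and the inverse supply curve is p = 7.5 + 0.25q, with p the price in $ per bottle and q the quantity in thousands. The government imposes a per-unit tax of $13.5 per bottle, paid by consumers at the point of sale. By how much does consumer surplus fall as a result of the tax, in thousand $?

Inverting to q(p) form: qd = 465 − 5p; qs = 4p − 30.
Before the tax: set 465 − 5p = 4p − 30 → p* = $55, q* = 190.
With the tax collected from consumers, demand (in seller-price terms) shifts: qd = 465 − 5(p + 13.5).
New equilibrium: consumers pay $61, producers receive $47.5, q = 160. (Wedge: pb − ps = 13.5.)
ΔCS is the trapezoid between Q = 160 and Q = 190 of height $6: ½ · (190 + 160) · 6 = $1050.

Consumer surplus falls by $1050 thousand.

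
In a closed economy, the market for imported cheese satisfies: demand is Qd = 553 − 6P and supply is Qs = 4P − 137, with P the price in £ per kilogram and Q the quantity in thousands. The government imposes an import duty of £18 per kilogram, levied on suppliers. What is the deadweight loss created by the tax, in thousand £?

Deadweight loss = £388.8 thousand.

Without the tax, 553 − 6P = 4P − 137 gives 10P = 690, so P* = £69 and Q* = 139.
With the tax collected from suppliers, supply shifts: Qs = 4(P − 18) − 137.
New equilibrium: buyers pay £76.2, suppliers receive £58.2, Q = 95.8. (Wedge: Pb − Ps = 18.)
Quantity falls by |ΔQ| = |139 − 95.8| = 43.2.
DWL = ½ · t · |ΔQ| = ½ · 18 · 43.2 = £388.8.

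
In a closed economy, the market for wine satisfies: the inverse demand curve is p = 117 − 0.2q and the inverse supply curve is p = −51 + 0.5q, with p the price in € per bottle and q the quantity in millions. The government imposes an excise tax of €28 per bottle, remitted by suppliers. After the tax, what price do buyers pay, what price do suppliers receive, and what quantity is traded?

Buyers pay €77; suppliers receive €49; quantity = 200.

Rewrite in direct form: qd = 585 − 5p and qs = 2p + 102.
Without the tax, 585 − 5p = 2p + 102 gives 7p = 483, so p* = €69 and q* = 240.
With the tax collected from suppliers, supply shifts: qs = 2(p − 28) + 102.
New equilibrium: buyers pay €77, suppliers receive €49, q = 200. (Wedge: pb − ps = 28.)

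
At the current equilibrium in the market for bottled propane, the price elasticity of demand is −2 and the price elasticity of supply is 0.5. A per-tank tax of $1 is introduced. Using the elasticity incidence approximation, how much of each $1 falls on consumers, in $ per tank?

Consumers bear ≈ $0.2 per tank.

Incidence ratio: consumers' share ≈ εs / (εs + |εd|) = 0.5 / (0.5 + 2) = 0.2.
So consumers bear ≈ 0.2 × $1 = $0.2; sellers bear $0.8.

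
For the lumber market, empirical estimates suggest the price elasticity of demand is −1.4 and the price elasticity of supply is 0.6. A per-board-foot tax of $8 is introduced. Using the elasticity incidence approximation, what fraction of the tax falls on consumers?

Consumers' share ≈ 0.3.

Incidence ratio: consumers' share ≈ εs / (εs + |εd|) = 0.6 / (0.6 + 1.4) = 0.3.
Supply is the less elastic side, so consumers bear the smaller share.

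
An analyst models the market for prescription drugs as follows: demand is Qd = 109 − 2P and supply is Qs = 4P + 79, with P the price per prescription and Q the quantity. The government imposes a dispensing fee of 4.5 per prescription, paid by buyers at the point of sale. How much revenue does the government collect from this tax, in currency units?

Without the tax, 109 − 2P = 4P + 79 gives 6P = 30, so P* = 5 and Q* = 99.
With the tax collected from buyers, demand (in seller-price terms) shifts: Qd = 109 − 2(P + 4.5).
New equilibrium: buyers pay 8, sellers receive 3.5, Q = 93. (Wedge: Pb − Ps = 4.5.)
Revenue = t · Q = 4.5 · 93 = 418.5.

Tax revenue = 418.5.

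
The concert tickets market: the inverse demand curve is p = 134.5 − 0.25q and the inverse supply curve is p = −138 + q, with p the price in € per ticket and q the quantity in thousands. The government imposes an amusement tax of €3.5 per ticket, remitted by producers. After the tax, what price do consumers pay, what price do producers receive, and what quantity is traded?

Consumers pay €80.7; producers receive €77.2; quantity = 215.2.

Inverting to q(p) form: qd = 538 − 4p; qs = p + 138.
Without the tax, 538 − 4p = p + 138 gives 5p = 400, so p* = €80 and q* = 218.
With the tax collected from producers, supply shifts: qs = (p − 3.5) + 138.
Solving gives q = 215.2 with consumers paying €80.7 and producers receiving €77.2 (the €3.5 wedge).
The less price-elastic side of the market bears the larger share of a per-unit tax.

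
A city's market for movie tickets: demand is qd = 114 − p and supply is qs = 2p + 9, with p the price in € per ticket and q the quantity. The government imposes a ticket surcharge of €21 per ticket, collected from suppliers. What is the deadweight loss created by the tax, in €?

Deadweight loss = €147.

Before the tax: set 114 − p = 2p + 9 → p* = €35, q* = 79.
With the tax collected from suppliers, supply shifts: qs = 2(p − 21) + 9.
New equilibrium: buyers pay €49, suppliers receive €28, q = 65. (Wedge: pb − ps = 21.)
Quantity falls by |ΔQ| = |79 − 65| = 14.
DWL = ½ · t · |ΔQ| = ½ · 21 · 14 = €147.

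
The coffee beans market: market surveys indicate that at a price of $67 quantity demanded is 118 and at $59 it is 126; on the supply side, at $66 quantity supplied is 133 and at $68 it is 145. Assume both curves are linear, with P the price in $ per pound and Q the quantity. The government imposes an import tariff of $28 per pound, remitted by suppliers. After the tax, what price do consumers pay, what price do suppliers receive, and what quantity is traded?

Consumers pay $88; suppliers receive $60; quantity = 97.

Demand slope: (126 − 118)/(59 − 67) = -1, so Qd = 185 − P.
Supply slope: (145 − 133)/(68 − 66) = 6, so Qs = 6P − 263.
Without the tax, 185 − P = 6P − 263 gives 7P = 448, so P* = $64 and Q* = 121.
With the tax collected from suppliers, supply shifts: Qs = 6(P − 28) − 263.
New equilibrium: consumers pay $88, suppliers receive $60, Q = 97. (Wedge: Pb − Ps = 28.)
The less price-elastic side of the market bears the larger share of a per-unit tax.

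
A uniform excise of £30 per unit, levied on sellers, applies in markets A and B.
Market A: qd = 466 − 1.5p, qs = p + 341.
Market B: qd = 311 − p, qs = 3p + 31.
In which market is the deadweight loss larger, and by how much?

Market A: pre-tax p* = £50, q* = 391; post-tax q = 373; deadweight loss = £270.
Market B: pre-tax p* = £70, q* = 241; post-tax q = 218.5; deadweight loss = £337.5.
Difference: £270 vs £337.5 → market B is larger by £67.5.

Market B, by £67.5.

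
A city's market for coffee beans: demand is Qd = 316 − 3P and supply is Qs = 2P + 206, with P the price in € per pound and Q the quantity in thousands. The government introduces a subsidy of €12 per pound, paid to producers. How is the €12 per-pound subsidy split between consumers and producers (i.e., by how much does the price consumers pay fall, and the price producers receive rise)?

Before the subsidy: set 316 − 3P = 2P + 206 → P* = €22, Q* = 250.
With a per-unit subsidy paid to producers, each receives P + 12 per unit sold, so supply becomes Qs = 2(P + 12) + 206.
Solving gives Q = 264.4 with consumers paying €17.2 and producers receiving €29.2 (the €12 wedge).
Gain to consumers: €4.8; to producers: €7.2. (They sum to €12.)

Consumers gain €4.8 per pound; producers gain €7.2 per pound.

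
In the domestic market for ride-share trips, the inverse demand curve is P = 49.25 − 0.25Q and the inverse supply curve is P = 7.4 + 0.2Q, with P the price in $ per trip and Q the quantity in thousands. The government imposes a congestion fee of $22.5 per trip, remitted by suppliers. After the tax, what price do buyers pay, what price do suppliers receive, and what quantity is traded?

Inverting to Q(P) form: Qd = 197 − 4P; Qs = 5P − 37.
Without the tax, 197 − 4P = 5P − 37 gives 9P = 234, so P* = $26 and Q* = 93.
With the tax collected from suppliers, supply shifts: Qs = 5(P − 22.5) − 37.
New equilibrium: buyers pay $38.5, suppliers receive $16, Q = 43. (Wedge: Pb − Ps = 22.5.)
The less price-elastic side of the market bears the larger share of a per-unit tax.

Buyers pay $38.5; suppliers receive $16; quantity = 43.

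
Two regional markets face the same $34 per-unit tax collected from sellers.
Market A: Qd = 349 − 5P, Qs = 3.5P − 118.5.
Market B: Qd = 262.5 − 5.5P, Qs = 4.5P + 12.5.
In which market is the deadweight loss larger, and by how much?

Market B, by $240.55.

Market A: pre-tax P* = $55, Q* = 74; post-tax Q = 4; deadweight loss = $1190.
Market B: pre-tax P* = $25, Q* = 125; post-tax Q = 40.85; deadweight loss = $1430.55.
Difference: $1190 vs $1430.55 → market B is larger by $240.55.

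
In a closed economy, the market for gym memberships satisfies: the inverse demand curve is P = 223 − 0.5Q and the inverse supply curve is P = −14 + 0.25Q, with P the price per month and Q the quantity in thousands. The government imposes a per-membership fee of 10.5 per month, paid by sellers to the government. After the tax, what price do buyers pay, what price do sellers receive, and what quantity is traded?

Buyers pay 72; sellers receive 61.5; quantity = 302.

Inverting to Q(P) form: Qd = 446 − 2P; Qs = 4P + 56.
Without the tax, 446 − 2P = 4P + 56 gives 6P = 390, so P* = 65 and Q* = 316.
With the tax collected from sellers, supply shifts: Qs = 4(P − 10.5) + 56.
Solving gives Q = 302 with buyers paying 72 and sellers receiving 61.5 (the 10.5 wedge).
The less price-elastic side of the market bears the larger share of a per-unit tax.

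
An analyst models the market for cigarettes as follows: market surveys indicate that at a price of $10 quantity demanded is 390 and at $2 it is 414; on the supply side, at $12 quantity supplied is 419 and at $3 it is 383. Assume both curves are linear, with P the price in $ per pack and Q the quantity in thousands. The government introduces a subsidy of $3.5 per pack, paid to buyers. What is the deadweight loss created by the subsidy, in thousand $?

Deadweight loss = $10.5 thousand.

Demand slope: (414 − 390)/(2 − 10) = -3, so Qd = 420 − 3P.
Supply slope: (383 − 419)/(3 − 12) = 4, so Qs = 4P + 371.
Before the subsidy: set 420 − 3P = 4P + 371 → P* = $7, Q* = 399.
With a per-unit subsidy paid to buyers, each effectively pays P − 3.5, so demand becomes Qd = 420 − 3(P − 3.5).
New equilibrium: buyers pay $5, producers receive $8.5, Q = 405. (Wedge: Pb − Ps = −3.5.)
Quantity rises by |ΔQ| = |399 − 405| = 6.
DWL = ½ · t · |ΔQ| = ½ · 3.5 · 6 = $10.5.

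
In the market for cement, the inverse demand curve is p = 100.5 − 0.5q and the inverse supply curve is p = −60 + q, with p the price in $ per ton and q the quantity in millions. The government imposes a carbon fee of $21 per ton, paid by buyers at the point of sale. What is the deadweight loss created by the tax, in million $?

Deadweight loss = $147 million.

Rewrite in direct form: qd = 201 − 2p and qs = p + 60.
Without the tax, 201 − 2p = p + 60 gives 3p = 141, so p* = $47 and q* = 107.
With the tax collected from buyers, demand (in seller-price terms) shifts: qd = 201 − 2(p + 21).
New equilibrium: buyers pay $54, producers receive $33, q = 93. (Wedge: pb − ps = 21.)
Quantity falls by |ΔQ| = |107 − 93| = 14.
DWL = ½ · t · |ΔQ| = ½ · 21 · 14 = $147.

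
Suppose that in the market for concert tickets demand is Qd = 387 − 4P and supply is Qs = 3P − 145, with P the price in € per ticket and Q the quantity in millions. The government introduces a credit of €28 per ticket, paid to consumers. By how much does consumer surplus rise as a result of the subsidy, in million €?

Consumer surplus rises by €1284 million.

Before the subsidy: set 387 − 4P = 3P − 145 → P* = €76, Q* = 83.
With a per-unit subsidy paid to consumers, each effectively pays P − 28, so demand becomes Qd = 387 − 4(P − 28).
Solving gives Q = 131 with consumers paying €64 and sellers receiving €92 (the €28 wedge).
ΔCS is the trapezoid between Q = 131 and Q = 83 of height €12: ½ · (83 + 131) · 12 = €1284.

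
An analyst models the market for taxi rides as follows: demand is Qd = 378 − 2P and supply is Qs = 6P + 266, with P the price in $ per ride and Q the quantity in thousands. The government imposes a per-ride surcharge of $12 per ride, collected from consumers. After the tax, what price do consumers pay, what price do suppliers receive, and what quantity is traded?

Before the tax: set 378 − 2P = 6P + 266 → P* = $14, Q* = 350.
With the tax collected from consumers, demand (in seller-price terms) shifts: Qd = 378 − 2(P + 12).
New equilibrium: consumers pay $23, suppliers receive $11, Q = 332. (Wedge: Pb − Ps = 12.)
The less price-elastic side of the market bears the larger share of a per-unit tax.

Consumers pay $23; suppliers receive $11; quantity = 332.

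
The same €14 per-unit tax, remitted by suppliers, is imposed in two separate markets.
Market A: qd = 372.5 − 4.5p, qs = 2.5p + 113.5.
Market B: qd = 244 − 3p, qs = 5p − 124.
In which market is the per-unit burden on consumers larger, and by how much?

Market A: pre-tax p* = €37, q* = 206; post-tax q = 183.5; per-unit burden on consumers = €5.
Market B: pre-tax p* = €46, q* = 106; post-tax q = 79.75; per-unit burden on consumers = €8.75.
Difference: €5 vs €8.75 → market B is larger by €3.75.

Market B, by €3.75.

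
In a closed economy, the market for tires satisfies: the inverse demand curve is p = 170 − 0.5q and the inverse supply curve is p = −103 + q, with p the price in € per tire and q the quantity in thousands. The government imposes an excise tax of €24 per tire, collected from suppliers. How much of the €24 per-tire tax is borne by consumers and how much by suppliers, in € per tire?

Inverting to q(p) form: qd = 340 − 2p; qs = p + 103.
Before the tax: set 340 − 2p = p + 103 → p* = €79, q* = 182.
With the tax collected from suppliers, supply shifts: qs = (p − 24) + 103.
Solving gives q = 166 with consumers paying €87 and suppliers receiving €63 (the €24 wedge).
Burden on consumers: €8; on suppliers: €16. (They sum to €24.)

Consumers bear €8 per tire; suppliers bear €16 per tire.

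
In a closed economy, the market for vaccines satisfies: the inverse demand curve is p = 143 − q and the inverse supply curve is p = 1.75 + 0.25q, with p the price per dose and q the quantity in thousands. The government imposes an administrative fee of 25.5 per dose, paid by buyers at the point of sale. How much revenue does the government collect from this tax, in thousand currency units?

Inverting to q(p) form: qd = 143 − p; qs = 4p − 7.
Before the tax: set 143 − p = 4p − 7 → p* = 30, q* = 113.
With the tax collected from buyers, demand (in seller-price terms) shifts: qd = 143 − (p + 25.5).
New equilibrium: buyers pay 50.4, producers receive 24.9, q = 92.6. (Wedge: pb − ps = 25.5.)
Revenue = t · Q = 25.5 · 92.6 = 2361.3.

Tax revenue = 2361.3 thousand.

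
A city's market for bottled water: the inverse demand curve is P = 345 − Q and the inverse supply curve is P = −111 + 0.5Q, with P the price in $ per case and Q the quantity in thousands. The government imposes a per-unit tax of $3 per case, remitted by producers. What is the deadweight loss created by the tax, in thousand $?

Deadweight loss = $3 thousand.

Rewrite in direct form: Qd = 345 − P and Qs = 2P + 222.
Before the tax: set 345 − P = 2P + 222 → P* = $41, Q* = 304.
With the tax collected from producers, supply shifts: Qs = 2(P − 3) + 222.
New equilibrium: buyers pay $43, producers receive $40, Q = 302. (Wedge: Pb − Ps = 3.)
Quantity falls by |ΔQ| = |304 − 302| = 2.
DWL = ½ · t · |ΔQ| = ½ · 3 · 2 = $3.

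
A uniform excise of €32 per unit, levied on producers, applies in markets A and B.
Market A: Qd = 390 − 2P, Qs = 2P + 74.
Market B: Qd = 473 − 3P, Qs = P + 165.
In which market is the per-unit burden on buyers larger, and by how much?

Market A: pre-tax P* = €79, Q* = 232; post-tax Q = 200; per-unit burden on buyers = €16.
Market B: pre-tax P* = €77, Q* = 242; post-tax Q = 218; per-unit burden on buyers = €8.
Difference: €16 vs €8 → market A is larger by €8.

Market A, by €8.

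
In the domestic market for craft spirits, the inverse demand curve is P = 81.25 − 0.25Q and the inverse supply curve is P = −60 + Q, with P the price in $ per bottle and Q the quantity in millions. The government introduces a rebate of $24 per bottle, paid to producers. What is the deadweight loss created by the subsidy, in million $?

Deadweight loss = $230.4 million.

Inverting to Q(P) form: Qd = 325 − 4P; Qs = P + 60.
Without the subsidy, 325 − 4P = P + 60 gives 5P = 265, so P* = $53 and Q* = 113.
With a per-unit subsidy paid to producers, each receives P + 24 per unit sold, so supply becomes Qs = (P + 24) + 60.
New equilibrium: buyers pay $48.2, producers receive $72.2, Q = 132.2. (Wedge: Pb − Ps = −24.)
Quantity rises by |ΔQ| = |113 − 132.2| = 19.2.
DWL = ½ · t · |ΔQ| = ½ · 24 · 19.2 = $230.4.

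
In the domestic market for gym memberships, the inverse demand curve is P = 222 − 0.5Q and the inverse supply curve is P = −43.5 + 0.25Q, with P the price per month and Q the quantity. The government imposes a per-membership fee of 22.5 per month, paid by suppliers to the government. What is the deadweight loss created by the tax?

Deadweight loss = 337.5.

Inverting to Q(P) form: Qd = 444 − 2P; Qs = 4P + 174.
Without the tax, 444 − 2P = 4P + 174 gives 6P = 270, so P* = 45 and Q* = 354.
With the tax collected from suppliers, supply shifts: Qs = 4(P − 22.5) + 174.
New equilibrium: consumers pay 60, suppliers receive 37.5, Q = 324. (Wedge: Pb − Ps = 22.5.)
Quantity falls by |ΔQ| = |354 − 324| = 30.
DWL = ½ · t · |ΔQ| = ½ · 22.5 · 30 = 337.5.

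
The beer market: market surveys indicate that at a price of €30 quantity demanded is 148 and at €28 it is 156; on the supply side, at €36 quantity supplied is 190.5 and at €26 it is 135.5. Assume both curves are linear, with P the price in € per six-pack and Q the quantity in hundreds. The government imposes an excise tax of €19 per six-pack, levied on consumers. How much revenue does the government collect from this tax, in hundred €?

Demand slope: (156 − 148)/(28 − 30) = -4, so Qd = 268 − 4P.
Supply slope: (135.5 − 190.5)/(26 − 36) = 5.5, so Qs = 5.5P − 7.5.
Without the tax, 268 − 4P = 5.5P − 7.5 gives 9.5P = 275.5, so P* = €29 and Q* = 152.
With the tax collected from consumers, demand (in seller-price terms) shifts: Qd = 268 − 4(P + 19).
Solving gives Q = 108 with consumers paying €40 and producers receiving €21 (the €19 wedge).
Revenue = t · Q = 19 · 108 = €2052.

Tax revenue = €2052 hundred.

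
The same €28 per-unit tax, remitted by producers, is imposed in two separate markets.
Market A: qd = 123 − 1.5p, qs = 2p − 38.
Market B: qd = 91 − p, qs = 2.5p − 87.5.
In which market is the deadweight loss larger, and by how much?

Market A: pre-tax p* = €46, q* = 54; post-tax q = 30; deadweight loss = €336.
Market B: pre-tax p* = €51, q* = 40; post-tax q = 20; deadweight loss = €280.
Difference: €336 vs €280 → market A is larger by €56.

Market A, by €56.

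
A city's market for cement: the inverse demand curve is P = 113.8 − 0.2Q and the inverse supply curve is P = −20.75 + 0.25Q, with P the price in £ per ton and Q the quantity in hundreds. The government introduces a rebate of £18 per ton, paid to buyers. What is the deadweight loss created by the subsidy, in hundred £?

Inverting to Q(P) form: Qd = 569 − 5P; Qs = 4P + 83.
Without the subsidy, 569 − 5P = 4P + 83 gives 9P = 486, so P* = £54 and Q* = 299.
With a per-unit subsidy paid to buyers, each effectively pays P − 18, so demand becomes Qd = 569 − 5(P − 18).
New equilibrium: buyers pay £46, suppliers receive £64, Q = 339. (Wedge: Pb − Ps = −18.)
Quantity rises by |ΔQ| = |299 − 339| = 40.
DWL = ½ · t · |ΔQ| = ½ · 18 · 40 = £360.

Deadweight loss = £360 hundred.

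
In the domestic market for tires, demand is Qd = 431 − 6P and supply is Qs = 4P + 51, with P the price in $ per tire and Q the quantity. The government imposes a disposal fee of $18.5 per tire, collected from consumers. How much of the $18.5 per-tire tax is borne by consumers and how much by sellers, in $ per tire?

Consumers bear $7.4 per tire; sellers bear $11.1 per tire.

Without the tax, 431 − 6P = 4P + 51 gives 10P = 380, so P* = $38 and Q* = 203.
With the tax collected from consumers, demand (in seller-price terms) shifts: Qd = 431 − 6(P + 18.5).
Solving gives Q = 158.6 with consumers paying $45.4 and sellers receiving $26.9 (the $18.5 wedge).
Burden on consumers: $7.4; on sellers: $11.1. (They sum to $18.5.)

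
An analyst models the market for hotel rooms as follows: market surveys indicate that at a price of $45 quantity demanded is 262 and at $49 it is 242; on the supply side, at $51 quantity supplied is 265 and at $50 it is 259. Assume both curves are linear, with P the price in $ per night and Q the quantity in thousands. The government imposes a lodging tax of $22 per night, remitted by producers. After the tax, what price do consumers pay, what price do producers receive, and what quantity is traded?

Consumers pay $60; producers receive $38; quantity = 187.

Demand slope: (242 − 262)/(49 − 45) = -5, so Qd = 487 − 5P.
Supply slope: (259 − 265)/(50 − 51) = 6, so Qs = 6P − 41.
Without the tax, 487 − 5P = 6P − 41 gives 11P = 528, so P* = $48 and Q* = 247.
With the tax collected from producers, supply shifts: Qs = 6(P − 22) − 41.
Solving gives Q = 187 with consumers paying $60 and producers receiving $38 (the $22 wedge).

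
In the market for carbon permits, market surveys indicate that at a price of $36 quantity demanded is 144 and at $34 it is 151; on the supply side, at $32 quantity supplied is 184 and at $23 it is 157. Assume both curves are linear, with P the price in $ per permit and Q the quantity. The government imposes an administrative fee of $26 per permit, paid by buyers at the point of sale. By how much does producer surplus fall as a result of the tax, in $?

Producer surplus falls by $2114.

Demand slope: (151 − 144)/(34 − 36) = -3.5, so Qd = 270 − 3.5P.
Supply slope: (157 − 184)/(23 − 32) = 3, so Qs = 3P + 88.
Before the tax: set 270 − 3.5P = 3P + 88 → P* = $28, Q* = 172.
With the tax collected from buyers, demand (in seller-price terms) shifts: Qd = 270 − 3.5(P + 26).
Solving gives Q = 130 with buyers paying $40 and sellers receiving $14 (the $26 wedge).
ΔPS is the trapezoid between Q = 130 and Q = 172 of height $14: ½ · (172 + 130) · 14 = $2114.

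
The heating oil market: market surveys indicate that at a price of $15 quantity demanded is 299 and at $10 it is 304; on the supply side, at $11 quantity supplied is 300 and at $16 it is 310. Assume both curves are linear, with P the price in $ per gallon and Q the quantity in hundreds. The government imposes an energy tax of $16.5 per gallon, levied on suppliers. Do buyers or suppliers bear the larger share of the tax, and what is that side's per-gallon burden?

Buyers bear the larger share: $11 per gallon.

Demand slope: (304 − 299)/(10 − 15) = -1, so Qd = 314 − P.
Supply slope: (310 − 300)/(16 − 11) = 2, so Qs = 2P + 278.
Before the tax: set 314 − P = 2P + 278 → P* = $12, Q* = 302.
With the tax collected from suppliers, supply shifts: Qs = 2(P − 16.5) + 278.
Solving gives Q = 291 with buyers paying $23 and suppliers receiving $6.5 (the $16.5 wedge).
Per-gallon burden: buyers $11, suppliers $5.5.
Buyers take the larger share because demand is less price-elastic here (demand slope 1 vs supply slope 2).
The less price-elastic side of the market bears the larger share of a per-unit tax.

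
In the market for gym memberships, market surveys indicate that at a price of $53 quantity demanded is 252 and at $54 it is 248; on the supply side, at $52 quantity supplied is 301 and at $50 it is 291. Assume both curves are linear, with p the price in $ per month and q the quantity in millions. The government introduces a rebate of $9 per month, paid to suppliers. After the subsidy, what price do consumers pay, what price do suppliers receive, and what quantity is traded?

Demand slope: (248 − 252)/(54 − 53) = -4, so qd = 464 − 4p.
Supply slope: (291 − 301)/(50 − 52) = 5, so qs = 5p + 41.
Without the subsidy, 464 − 4p = 5p + 41 gives 9p = 423, so p* = $47 and q* = 276.
With a per-unit subsidy paid to suppliers, each receives p + 9 per unit sold, so supply becomes qs = 5(p + 9) + 41.
New equilibrium: consumers pay $42, suppliers receive $51, q = 296. (Wedge: pb − ps = −9.)

Consumers pay $42; suppliers receive $51; quantity = 296.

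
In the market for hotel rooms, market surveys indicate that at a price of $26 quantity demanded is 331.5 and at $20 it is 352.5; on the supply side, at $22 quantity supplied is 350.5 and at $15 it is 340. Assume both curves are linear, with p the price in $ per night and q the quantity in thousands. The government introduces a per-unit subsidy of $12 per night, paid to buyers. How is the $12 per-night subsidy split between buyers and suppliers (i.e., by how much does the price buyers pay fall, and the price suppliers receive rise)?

Buyers gain $3.6 per night; suppliers gain $8.4 per night.

Demand slope: (352.5 − 331.5)/(20 − 26) = -3.5, so qd = 422.5 − 3.5p.
Supply slope: (340 − 350.5)/(15 − 22) = 1.5, so qs = 1.5p + 317.5.
Before the subsidy: set 422.5 − 3.5p = 1.5p + 317.5 → p* = $21, q* = 349.
With a per-unit subsidy paid to buyers, each effectively pays p − 12, so demand becomes qd = 422.5 − 3.5(p − 12).
Solving gives q = 361.6 with buyers paying $17.4 and suppliers receiving $29.4 (the $12 wedge).
Gain to buyers: $3.6; to suppliers: $8.4. (They sum to $12.)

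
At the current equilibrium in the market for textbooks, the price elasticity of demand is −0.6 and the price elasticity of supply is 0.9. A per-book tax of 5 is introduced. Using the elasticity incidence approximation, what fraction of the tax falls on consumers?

Consumers' share ≈ 0.6.

Incidence ratio: consumers' share ≈ εs / (εs + |εd|) = 0.9 / (0.9 + 0.6) = 0.6.
Supply is the more elastic side, so consumers bear the larger share.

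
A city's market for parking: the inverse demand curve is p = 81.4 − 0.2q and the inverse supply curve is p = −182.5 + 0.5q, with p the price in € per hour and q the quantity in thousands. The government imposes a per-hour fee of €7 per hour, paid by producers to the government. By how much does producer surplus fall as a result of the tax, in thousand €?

Rewrite in direct form: qd = 407 − 5p and qs = 2p + 365.
Before the tax: set 407 − 5p = 2p + 365 → p* = €6, q* = 377.
With the tax collected from producers, supply shifts: qs = 2(p − 7) + 365.
Solving gives q = 367 with consumers paying €8 and producers receiving €1 (the €7 wedge).
ΔPS is the trapezoid between Q = 367 and Q = 377 of height €5: ½ · (377 + 367) · 5 = €1860.

Producer surplus falls by €1860 thousand.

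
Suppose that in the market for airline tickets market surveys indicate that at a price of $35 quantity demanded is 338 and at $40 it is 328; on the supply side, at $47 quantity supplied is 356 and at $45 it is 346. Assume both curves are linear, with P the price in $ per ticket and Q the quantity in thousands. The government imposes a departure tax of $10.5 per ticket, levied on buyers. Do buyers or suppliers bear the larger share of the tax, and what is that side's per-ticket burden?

Buyers bear the larger share: $7.5 per ticket.

Demand slope: (328 − 338)/(40 − 35) = -2, so Qd = 408 − 2P.
Supply slope: (346 − 356)/(45 − 47) = 5, so Qs = 5P + 121.
Before the tax: set 408 − 2P = 5P + 121 → P* = $41, Q* = 326.
With the tax collected from buyers, demand (in seller-price terms) shifts: Qd = 408 − 2(P + 10.5).
Solving gives Q = 311 with buyers paying $48.5 and suppliers receiving $38 (the $10.5 wedge).
Per-ticket burden: buyers $7.5, suppliers $3.
Buyers take the larger share because demand is less price-elastic here (demand slope 2 vs supply slope 5).
The less price-elastic side of the market bears the larger share of a per-unit tax.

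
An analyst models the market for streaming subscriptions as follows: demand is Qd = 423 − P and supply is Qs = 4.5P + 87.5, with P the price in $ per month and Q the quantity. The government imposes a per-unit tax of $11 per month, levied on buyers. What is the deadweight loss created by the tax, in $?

Without the tax, 423 − P = 4.5P + 87.5 gives 5.5P = 335.5, so P* = $61 and Q* = 362.
With the tax collected from buyers, demand (in seller-price terms) shifts: Qd = 423 − (P + 11).
Solving gives Q = 353 with buyers paying $70 and suppliers receiving $59 (the $11 wedge).
Quantity falls by |ΔQ| = |362 − 353| = 9.
DWL = ½ · t · |ΔQ| = ½ · 11 · 9 = $49.5.

Deadweight loss = $49.5.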